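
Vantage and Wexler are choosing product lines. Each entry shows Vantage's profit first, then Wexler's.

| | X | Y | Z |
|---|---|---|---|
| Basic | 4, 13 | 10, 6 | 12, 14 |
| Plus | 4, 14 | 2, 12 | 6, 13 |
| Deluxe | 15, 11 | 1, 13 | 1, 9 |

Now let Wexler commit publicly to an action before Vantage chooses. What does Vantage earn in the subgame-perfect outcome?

Vantage best-responds to each possible Wexler move:
- X: BR = Deluxe, leader payoff 11.
- Y: BR = Basic, leader payoff 6.
- Z: BR = Basic, leader payoff 14.
Wexler's induced payoffs are 11, 6, 14, so Wexler commits to Z. Subgame-perfect outcome: (Basic, Z) with payoffs (12, 14).

12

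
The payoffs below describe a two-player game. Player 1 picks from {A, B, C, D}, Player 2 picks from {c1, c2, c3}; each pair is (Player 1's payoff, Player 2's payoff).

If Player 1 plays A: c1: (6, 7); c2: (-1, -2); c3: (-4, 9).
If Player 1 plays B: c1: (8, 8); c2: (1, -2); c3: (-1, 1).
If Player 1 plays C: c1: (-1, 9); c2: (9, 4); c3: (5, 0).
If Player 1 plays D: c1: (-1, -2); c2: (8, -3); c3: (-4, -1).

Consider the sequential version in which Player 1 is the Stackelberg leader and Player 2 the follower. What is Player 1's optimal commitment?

Work backward from Player 2's decision.
- A: BR = c3, leader payoff -4.
- B: BR = c1, leader payoff 8.
- C: BR = c1, leader payoff -1.
- D: BR = c3, leader payoff -4.
Among -4, 8, -1, -4, the best is 8 at B. Subgame-perfect outcome: (B, c1) with payoffs (8, 8).

B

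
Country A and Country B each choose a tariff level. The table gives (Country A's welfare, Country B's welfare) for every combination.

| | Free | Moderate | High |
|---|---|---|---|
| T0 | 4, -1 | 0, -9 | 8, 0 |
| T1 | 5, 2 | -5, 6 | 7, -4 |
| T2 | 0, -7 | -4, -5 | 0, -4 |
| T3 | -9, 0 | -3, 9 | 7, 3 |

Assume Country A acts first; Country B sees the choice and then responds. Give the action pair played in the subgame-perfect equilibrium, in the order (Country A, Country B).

Country B best-responds to each possible Country A move:
- T0: Country B compares -1, -9, 0 and picks High; Country A would get 8.
- T1: Country B compares 2, 6, -4 and picks Moderate; Country A would get -5.
- T2: Country B compares -7, -5, -4 and picks High; Country A would get 0.
- T3: Country B compares 0, 9, 3 and picks Moderate; Country A would get -3.
Among 8, -5, 0, -3, the best is 8 at T0. Subgame-perfect outcome: (T0, High) with payoffs (8, 0).

(T0, High)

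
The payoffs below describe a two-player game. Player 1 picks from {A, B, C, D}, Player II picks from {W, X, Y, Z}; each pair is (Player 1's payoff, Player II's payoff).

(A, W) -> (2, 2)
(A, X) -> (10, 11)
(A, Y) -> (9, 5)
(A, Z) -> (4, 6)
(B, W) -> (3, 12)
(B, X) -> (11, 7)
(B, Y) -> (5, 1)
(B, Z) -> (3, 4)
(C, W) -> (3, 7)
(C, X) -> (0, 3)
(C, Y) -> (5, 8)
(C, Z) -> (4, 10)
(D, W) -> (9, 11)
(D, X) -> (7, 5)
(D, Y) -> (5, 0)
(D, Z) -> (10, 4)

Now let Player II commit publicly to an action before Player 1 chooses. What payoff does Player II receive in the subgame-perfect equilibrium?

Solve by backward induction (Player II leads).
- W: Player 1 compares 2, 3, 3, 9 and picks D; Player II would get 11.
- X: Player 1 compares 10, 11, 0, 7 and picks B; Player II would get 7.
- Y: Player 1 compares 9, 5, 5, 5 and picks A; Player II would get 5.
- Z: Player 1 compares 4, 3, 4, 10 and picks D; Player II would get 4.
Maximizing over 11, 7, 5, 4, Player II chooses W. Subgame-perfect outcome: (D, W) with payoffs (9, 11).

11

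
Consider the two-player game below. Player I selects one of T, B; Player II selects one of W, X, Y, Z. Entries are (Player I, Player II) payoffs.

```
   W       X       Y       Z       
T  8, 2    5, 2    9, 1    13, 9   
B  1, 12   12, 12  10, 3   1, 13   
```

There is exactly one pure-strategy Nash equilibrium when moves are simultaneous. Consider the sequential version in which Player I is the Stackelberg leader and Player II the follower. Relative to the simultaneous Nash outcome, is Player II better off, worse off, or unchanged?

unchanged

Player II best-responds to each possible Player I move:
- T: BR = Z, leader payoff 13.
- B: BR = Z, leader payoff 1.
Player I's induced payoffs are 13, 1, so Player I commits to T. Subgame-perfect outcome: (T, Z) with payoffs (13, 9).
For the simultaneous game, intersect best replies.
Player I's best replies: W→T; X→B; Y→B; Z→T.
Player II's best replies: T→Z; B→Z.
The unique mutual best reply is (T, Z), giving (13, 9).
Player II earns 9 sequentially versus 9 at the Nash outcome: unchanged.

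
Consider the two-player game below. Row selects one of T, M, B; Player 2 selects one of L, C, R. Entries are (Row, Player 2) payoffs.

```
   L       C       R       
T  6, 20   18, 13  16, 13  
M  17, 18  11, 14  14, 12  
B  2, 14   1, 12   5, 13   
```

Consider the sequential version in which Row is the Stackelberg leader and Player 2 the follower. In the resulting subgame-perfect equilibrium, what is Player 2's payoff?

18

Solve by backward induction (Row leads).
- T: BR = L, leader payoff 6.
- M: BR = L, leader payoff 17.
- B: BR = L, leader payoff 2.
Row's induced payoffs are 6, 17, 2, so Row commits to M. Subgame-perfect outcome: (M, L) with payoffs (17, 18).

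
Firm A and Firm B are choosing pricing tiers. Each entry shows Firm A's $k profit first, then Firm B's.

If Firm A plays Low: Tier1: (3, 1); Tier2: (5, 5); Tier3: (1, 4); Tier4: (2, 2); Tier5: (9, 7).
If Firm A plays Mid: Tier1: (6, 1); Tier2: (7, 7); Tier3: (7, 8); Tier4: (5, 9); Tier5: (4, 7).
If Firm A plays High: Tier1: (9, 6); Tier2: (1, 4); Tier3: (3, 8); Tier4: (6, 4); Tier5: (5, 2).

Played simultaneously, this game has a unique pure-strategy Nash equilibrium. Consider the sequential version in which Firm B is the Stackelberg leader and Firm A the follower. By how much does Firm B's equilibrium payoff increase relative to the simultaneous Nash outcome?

Work backward from Firm A's decision.
- Tier1 → Firm A plays High (best of 3, 6, 9); Firm B gets 6.
- Tier2 → Firm A plays Mid (best of 5, 7, 1); Firm B gets 7.
- Tier3 → Firm A plays Mid (best of 1, 7, 3); Firm B gets 8.
- Tier4 → Firm A plays High (best of 2, 5, 6); Firm B gets 4.
- Tier5 → Firm A plays Low (best of 9, 4, 5); Firm B gets 7.
Among 6, 7, 8, 4, 7, the best is 8 at Tier3. Subgame-perfect outcome: (Mid, Tier3) with payoffs (7, 8).
Now find the simultaneous Nash equilibrium.
Firm A's best replies: Tier1→High; Tier2→Mid; Tier3→Mid; Tier4→High; Tier5→Low.
Firm B's best replies: Low→Tier5; Mid→Tier4; High→Tier3.
Only (Low, Tier5) has each player best-responding; Nash payoffs (9, 7).
Firm B's commitment gain: 8 − 7 = 1.

1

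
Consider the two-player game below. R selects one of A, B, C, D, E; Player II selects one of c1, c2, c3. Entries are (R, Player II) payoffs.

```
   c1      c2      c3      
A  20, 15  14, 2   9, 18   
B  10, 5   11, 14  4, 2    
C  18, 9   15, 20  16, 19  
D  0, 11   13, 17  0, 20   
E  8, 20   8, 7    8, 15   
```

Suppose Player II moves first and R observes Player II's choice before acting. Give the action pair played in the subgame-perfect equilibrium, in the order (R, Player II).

Backward induction with Player II moving first.
- c1: R compares 20, 10, 18, 0, 8 and picks A; Player II would get 15.
- c2: R compares 14, 11, 15, 13, 8 and picks C; Player II would get 20.
- c3: R compares 9, 4, 16, 0, 8 and picks C; Player II would get 19.
Maximizing over 15, 20, 19, Player II chooses c2. Subgame-perfect outcome: (C, c2) with payoffs (15, 20).

(C, c2)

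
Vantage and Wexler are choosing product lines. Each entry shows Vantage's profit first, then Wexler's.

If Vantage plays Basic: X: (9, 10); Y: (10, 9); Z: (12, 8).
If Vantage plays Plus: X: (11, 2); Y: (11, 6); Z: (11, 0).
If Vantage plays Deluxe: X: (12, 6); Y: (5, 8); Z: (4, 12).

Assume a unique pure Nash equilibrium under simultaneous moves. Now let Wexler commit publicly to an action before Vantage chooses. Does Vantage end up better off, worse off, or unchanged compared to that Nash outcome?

Vantage best-responds to each possible Wexler move:
- X: Vantage compares 9, 11, 12 and picks Deluxe; Wexler would get 6.
- Y: Vantage compares 10, 11, 5 and picks Plus; Wexler would get 6.
- Z: Vantage compares 12, 11, 4 and picks Basic; Wexler would get 8.
Wexler's induced payoffs are 6, 6, 8, so Wexler commits to Z. Subgame-perfect outcome: (Basic, Z) with payoffs (12, 8).
For the simultaneous game, intersect best replies.
Vantage's best replies: X→Deluxe; Y→Plus; Z→Basic.
Wexler's best replies: Basic→X; Plus→Y; Deluxe→Z.
The unique mutual best reply is (Plus, Y), giving (11, 6).
Vantage earns 12 sequentially versus 11 at the Nash outcome: better off.

better off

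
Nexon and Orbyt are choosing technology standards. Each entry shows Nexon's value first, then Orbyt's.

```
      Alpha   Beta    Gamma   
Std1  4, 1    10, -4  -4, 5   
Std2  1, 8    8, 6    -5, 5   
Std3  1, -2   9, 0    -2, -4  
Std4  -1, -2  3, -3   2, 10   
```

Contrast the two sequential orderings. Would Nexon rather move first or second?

If Nexon leads: Orbyt's best replies are Std1→Gamma, Std2→Alpha, Std3→Beta, Std4→Gamma; Nexon's induced payoffs -4, 1, 9, 2; outcome (Std3, Beta), payoffs (9, 0).
If Orbyt leads: Nexon's best replies are Alpha→Std1, Beta→Std1, Gamma→Std4; Orbyt's induced payoffs 1, -4, 10; outcome (Std4, Gamma), payoffs (2, 10).
Nexon gets 9 moving first and 2 moving second, so Nexon prefers to move first.

first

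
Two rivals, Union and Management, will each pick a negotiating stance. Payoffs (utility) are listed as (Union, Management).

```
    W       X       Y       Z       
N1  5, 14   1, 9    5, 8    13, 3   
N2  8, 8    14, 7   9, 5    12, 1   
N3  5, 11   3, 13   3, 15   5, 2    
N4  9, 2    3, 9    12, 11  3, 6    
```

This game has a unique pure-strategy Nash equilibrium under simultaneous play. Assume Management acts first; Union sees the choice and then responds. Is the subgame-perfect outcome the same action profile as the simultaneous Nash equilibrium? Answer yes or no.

yes

Work backward from Union's decision.
- W: BR = N4, leader payoff 2.
- X: BR = N2, leader payoff 7.
- Y: BR = N4, leader payoff 11.
- Z: BR = N1, leader payoff 3.
Maximizing over 2, 7, 11, 3, Management chooses Y. Subgame-perfect outcome: (N4, Y) with payoffs (12, 11).
For the simultaneous game, intersect best replies.
Union's best replies: W→N4; X→N2; Y→N4; Z→N1.
Management's best replies: N1→W; N2→W; N3→Y; N4→Y.
The unique mutual best reply is (N4, Y), giving (12, 11).
Sequential outcome (N4, Y) coincides with the Nash profile (N4, Y).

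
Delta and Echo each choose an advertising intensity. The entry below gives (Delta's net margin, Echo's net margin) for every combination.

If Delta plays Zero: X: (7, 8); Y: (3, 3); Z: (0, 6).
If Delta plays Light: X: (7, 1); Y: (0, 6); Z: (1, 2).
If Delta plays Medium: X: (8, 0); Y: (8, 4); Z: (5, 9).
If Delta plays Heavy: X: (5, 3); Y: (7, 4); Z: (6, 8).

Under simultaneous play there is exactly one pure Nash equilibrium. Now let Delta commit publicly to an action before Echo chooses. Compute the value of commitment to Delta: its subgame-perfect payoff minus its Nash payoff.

1

Solve by backward induction (Delta leads).
- Zero: Echo compares 8, 3, 6 and picks X; Delta would get 7.
- Light: Echo compares 1, 6, 2 and picks Y; Delta would get 0.
- Medium: Echo compares 0, 4, 9 and picks Z; Delta would get 5.
- Heavy: Echo compares 3, 4, 8 and picks Z; Delta would get 6.
Maximizing over 7, 0, 5, 6, Delta chooses Zero. Subgame-perfect outcome: (Zero, X) with payoffs (7, 8).
Now find the simultaneous Nash equilibrium.
Delta's best replies: X→Medium; Y→Medium; Z→Heavy.
Echo's best replies: Zero→X; Light→Y; Medium→Z; Heavy→Z.
Only (Heavy, Z) has each player best-responding; Nash payoffs (6, 8).
Delta's commitment gain: 7 − 6 = 1.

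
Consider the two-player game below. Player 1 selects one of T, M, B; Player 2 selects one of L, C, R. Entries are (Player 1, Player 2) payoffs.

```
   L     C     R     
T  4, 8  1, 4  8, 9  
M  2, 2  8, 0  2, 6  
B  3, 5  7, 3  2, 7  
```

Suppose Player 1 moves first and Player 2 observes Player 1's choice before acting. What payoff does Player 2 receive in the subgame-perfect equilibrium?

9

Work backward from Player 2's decision.
- T: Player 2 compares 8, 4, 9 and picks R; Player 1 would get 8.
- M: Player 2 compares 2, 0, 6 and picks R; Player 1 would get 2.
- B: Player 2 compares 5, 3, 7 and picks R; Player 1 would get 2.
Among 8, 2, 2, the best is 8 at T. Subgame-perfect outcome: (T, R) with payoffs (8, 9).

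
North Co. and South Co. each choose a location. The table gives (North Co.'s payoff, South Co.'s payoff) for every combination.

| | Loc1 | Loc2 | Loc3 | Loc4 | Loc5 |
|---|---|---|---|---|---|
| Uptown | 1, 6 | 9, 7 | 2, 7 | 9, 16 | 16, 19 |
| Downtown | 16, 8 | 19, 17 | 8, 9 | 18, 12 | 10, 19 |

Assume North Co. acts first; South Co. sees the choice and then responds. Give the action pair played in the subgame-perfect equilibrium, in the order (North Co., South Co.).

Solve by backward induction (North Co. leads).
- Uptown → South Co. plays Loc5 (best of 6, 7, 7, 16, 19); North Co. gets 16.
- Downtown → South Co. plays Loc5 (best of 8, 17, 9, 12, 19); North Co. gets 10.
North Co.'s induced payoffs are 16, 10, so North Co. commits to Uptown. Subgame-perfect outcome: (Uptown, Loc5) with payoffs (16, 19).

(Uptown, Loc5)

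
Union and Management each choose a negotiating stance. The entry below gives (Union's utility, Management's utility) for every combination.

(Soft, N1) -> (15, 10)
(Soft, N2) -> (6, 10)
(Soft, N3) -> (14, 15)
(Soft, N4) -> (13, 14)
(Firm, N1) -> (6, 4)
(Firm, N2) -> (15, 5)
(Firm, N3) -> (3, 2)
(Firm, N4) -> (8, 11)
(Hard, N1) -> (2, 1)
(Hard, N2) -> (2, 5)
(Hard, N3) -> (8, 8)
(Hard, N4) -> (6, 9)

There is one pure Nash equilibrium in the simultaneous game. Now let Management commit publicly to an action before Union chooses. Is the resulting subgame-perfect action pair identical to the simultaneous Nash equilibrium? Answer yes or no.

Backward induction with Management moving first.
- N1: Union compares 15, 6, 2 and picks Soft; Management would get 10.
- N2: Union compares 6, 15, 2 and picks Firm; Management would get 5.
- N3: Union compares 14, 3, 8 and picks Soft; Management would get 15.
- N4: Union compares 13, 8, 6 and picks Soft; Management would get 14.
Maximizing over 10, 5, 15, 14, Management chooses N3. Subgame-perfect outcome: (Soft, N3) with payoffs (14, 15).
For the simultaneous game, intersect best replies.
Union's best replies: N1→Soft; N2→Firm; N3→Soft; N4→Soft.
Management's best replies: Soft→N3; Firm→N4; Hard→N4.
Only (Soft, N3) has each player best-responding; Nash payoffs (14, 15).
Sequential outcome (Soft, N3) coincides with the Nash profile (Soft, N3).

yes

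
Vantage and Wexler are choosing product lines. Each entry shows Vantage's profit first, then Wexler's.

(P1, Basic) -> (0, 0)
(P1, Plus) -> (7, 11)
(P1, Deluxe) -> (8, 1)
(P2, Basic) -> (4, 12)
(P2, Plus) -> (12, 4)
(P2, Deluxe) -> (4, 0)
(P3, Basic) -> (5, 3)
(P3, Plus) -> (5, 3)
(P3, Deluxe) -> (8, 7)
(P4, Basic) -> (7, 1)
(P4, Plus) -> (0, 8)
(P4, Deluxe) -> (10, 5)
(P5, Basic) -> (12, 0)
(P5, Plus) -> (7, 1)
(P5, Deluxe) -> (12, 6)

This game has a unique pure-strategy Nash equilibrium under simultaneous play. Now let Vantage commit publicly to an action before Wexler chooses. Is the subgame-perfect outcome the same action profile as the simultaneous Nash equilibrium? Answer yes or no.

Work backward from Wexler's decision.
- P1 → Wexler plays Plus (best of 0, 11, 1); Vantage gets 7.
- P2 → Wexler plays Basic (best of 12, 4, 0); Vantage gets 4.
- P3 → Wexler plays Deluxe (best of 3, 3, 7); Vantage gets 8.
- P4 → Wexler plays Plus (best of 1, 8, 5); Vantage gets 0.
- P5 → Wexler plays Deluxe (best of 0, 1, 6); Vantage gets 12.
Vantage's induced payoffs are 7, 4, 8, 0, 12, so Vantage commits to P5. Subgame-perfect outcome: (P5, Deluxe) with payoffs (12, 6).
Under simultaneous play:
Vantage's best replies: Basic→P5; Plus→P2; Deluxe→P5.
Wexler's best replies: P1→Plus; P2→Basic; P3→Deluxe; P4→Plus; P5→Deluxe.
The unique mutual best reply is (P5, Deluxe), giving (12, 6).
Sequential outcome (P5, Deluxe) coincides with the Nash profile (P5, Deluxe).

yes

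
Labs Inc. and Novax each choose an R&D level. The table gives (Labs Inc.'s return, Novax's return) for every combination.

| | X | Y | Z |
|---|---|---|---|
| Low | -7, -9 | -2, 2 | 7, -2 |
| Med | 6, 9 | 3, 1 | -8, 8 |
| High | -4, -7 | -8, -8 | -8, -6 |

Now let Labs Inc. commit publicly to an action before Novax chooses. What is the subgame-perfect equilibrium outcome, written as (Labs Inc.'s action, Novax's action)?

(Med, X)

Backward induction with Labs Inc. moving first.
- Low → Novax plays Y (best of -9, 2, -2); Labs Inc. gets -2.
- Med → Novax plays X (best of 9, 1, 8); Labs Inc. gets 6.
- High → Novax plays Z (best of -7, -8, -6); Labs Inc. gets -8.
Maximizing over -2, 6, -8, Labs Inc. chooses Med. Subgame-perfect outcome: (Med, X) with payoffs (6, 9).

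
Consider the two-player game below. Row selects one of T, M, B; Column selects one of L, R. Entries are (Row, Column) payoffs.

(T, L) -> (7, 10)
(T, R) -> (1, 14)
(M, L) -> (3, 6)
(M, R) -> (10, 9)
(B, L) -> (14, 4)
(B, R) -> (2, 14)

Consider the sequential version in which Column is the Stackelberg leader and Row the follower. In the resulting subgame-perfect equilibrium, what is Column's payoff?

Row best-responds to each possible Column move:
- L: Row compares 7, 3, 14 and picks B; Column would get 4.
- R: Row compares 1, 10, 2 and picks M; Column would get 9.
Column's induced payoffs are 4, 9, so Column commits to R. Subgame-perfect outcome: (M, R) with payoffs (10, 9).

9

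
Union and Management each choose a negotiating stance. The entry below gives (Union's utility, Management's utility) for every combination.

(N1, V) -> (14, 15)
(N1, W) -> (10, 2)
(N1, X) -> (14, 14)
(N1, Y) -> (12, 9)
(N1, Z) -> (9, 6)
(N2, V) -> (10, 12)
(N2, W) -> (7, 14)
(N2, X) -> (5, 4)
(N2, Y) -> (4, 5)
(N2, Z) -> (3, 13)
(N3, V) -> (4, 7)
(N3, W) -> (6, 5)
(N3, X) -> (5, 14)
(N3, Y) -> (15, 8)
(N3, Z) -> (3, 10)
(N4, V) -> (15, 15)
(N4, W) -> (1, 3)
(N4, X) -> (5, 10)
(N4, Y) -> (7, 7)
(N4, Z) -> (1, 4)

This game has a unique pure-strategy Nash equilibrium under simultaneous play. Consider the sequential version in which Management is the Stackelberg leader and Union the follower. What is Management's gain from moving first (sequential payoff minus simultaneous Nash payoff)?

0

Union best-responds to each possible Management move:
- V: Union compares 14, 10, 4, 15 and picks N4; Management would get 15.
- W: Union compares 10, 7, 6, 1 and picks N1; Management would get 2.
- X: Union compares 14, 5, 5, 5 and picks N1; Management would get 14.
- Y: Union compares 12, 4, 15, 7 and picks N3; Management would get 8.
- Z: Union compares 9, 3, 3, 1 and picks N1; Management would get 6.
Among 15, 2, 14, 8, 6, the best is 15 at V. Subgame-perfect outcome: (N4, V) with payoffs (15, 15).
For the simultaneous game, intersect best replies.
Union's best replies: V→N4; W→N1; X→N1; Y→N3; Z→N1.
Management's best replies: N1→V; N2→W; N3→X; N4→V.
Only (N4, V) has each player best-responding; Nash payoffs (15, 15).
Management's commitment gain: 15 − 15 = 0.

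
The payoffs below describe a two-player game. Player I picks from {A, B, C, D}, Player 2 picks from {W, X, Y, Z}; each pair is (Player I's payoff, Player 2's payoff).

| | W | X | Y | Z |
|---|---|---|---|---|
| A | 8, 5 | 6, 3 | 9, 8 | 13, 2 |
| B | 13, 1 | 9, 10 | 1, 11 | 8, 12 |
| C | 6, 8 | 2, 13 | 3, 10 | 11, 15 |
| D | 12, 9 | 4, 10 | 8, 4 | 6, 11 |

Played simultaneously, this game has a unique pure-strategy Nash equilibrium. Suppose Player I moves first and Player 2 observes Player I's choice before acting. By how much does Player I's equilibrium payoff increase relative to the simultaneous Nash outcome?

Backward induction with Player I moving first.
- A: BR = Y, leader payoff 9.
- B: BR = Z, leader payoff 8.
- C: BR = Z, leader payoff 11.
- D: BR = Z, leader payoff 6.
Among 9, 8, 11, 6, the best is 11 at C. Subgame-perfect outcome: (C, Z) with payoffs (11, 15).
For the simultaneous game, intersect best replies.
Player I's best replies: W→B; X→B; Y→A; Z→A.
Player 2's best replies: A→Y; B→Z; C→Z; D→Z.
Only (A, Y) has each player best-responding; Nash payoffs (9, 8).
Player I's commitment gain: 11 − 9 = 2.

2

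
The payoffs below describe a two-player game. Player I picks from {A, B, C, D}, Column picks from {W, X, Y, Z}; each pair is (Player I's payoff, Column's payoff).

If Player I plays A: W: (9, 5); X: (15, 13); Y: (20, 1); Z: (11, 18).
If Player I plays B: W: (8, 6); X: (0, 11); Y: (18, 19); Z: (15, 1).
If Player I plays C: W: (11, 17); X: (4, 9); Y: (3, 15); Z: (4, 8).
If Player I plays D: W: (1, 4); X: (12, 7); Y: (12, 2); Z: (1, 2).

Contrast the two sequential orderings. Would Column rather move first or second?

second

If Player I leads: Column's best replies are A→Z, B→Y, C→W, D→X; Player I's induced payoffs 11, 18, 11, 12; outcome (B, Y), payoffs (18, 19).
If Column leads: Player I's best replies are W→C, X→A, Y→A, Z→B; Column's induced payoffs 17, 13, 1, 1; outcome (C, W), payoffs (11, 17).
Column gets 17 moving first and 19 moving second, so Column prefers to move second.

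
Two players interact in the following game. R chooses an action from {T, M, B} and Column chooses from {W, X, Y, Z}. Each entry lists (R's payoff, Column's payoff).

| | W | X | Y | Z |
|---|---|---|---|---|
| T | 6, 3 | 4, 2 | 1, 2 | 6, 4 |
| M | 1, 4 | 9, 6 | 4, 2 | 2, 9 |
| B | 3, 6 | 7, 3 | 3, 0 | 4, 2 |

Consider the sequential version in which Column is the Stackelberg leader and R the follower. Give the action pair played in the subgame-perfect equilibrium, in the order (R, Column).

R best-responds to each possible Column move:
- W → R plays T (best of 6, 1, 3); Column gets 3.
- X → R plays M (best of 4, 9, 7); Column gets 6.
- Y → R plays M (best of 1, 4, 3); Column gets 2.
- Z → R plays T (best of 6, 2, 4); Column gets 4.
Maximizing over 3, 6, 2, 4, Column chooses X. Subgame-perfect outcome: (M, X) with payoffs (9, 6).

(M, X)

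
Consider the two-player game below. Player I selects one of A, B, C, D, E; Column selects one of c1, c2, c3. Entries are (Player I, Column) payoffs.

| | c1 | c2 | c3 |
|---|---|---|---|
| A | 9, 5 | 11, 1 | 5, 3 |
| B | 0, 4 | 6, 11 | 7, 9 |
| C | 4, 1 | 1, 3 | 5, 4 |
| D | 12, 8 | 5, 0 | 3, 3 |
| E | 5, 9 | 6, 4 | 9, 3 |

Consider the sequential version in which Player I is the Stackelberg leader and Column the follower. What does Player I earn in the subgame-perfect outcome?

12

Column best-responds to each possible Player I move:
- A: BR = c1, leader payoff 9.
- B: BR = c2, leader payoff 6.
- C: BR = c3, leader payoff 5.
- D: BR = c1, leader payoff 12.
- E: BR = c1, leader payoff 5.
Maximizing over 9, 6, 5, 12, 5, Player I chooses D. Subgame-perfect outcome: (D, c1) with payoffs (12, 8).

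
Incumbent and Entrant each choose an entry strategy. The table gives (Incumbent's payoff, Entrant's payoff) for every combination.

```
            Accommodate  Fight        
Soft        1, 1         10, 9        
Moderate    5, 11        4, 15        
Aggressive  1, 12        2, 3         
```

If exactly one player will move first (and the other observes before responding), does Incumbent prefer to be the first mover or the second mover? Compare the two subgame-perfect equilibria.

If Incumbent leads: Entrant's best replies are Soft→Fight, Moderate→Fight, Aggressive→Accommodate; Incumbent's induced payoffs 10, 4, 1; outcome (Soft, Fight), payoffs (10, 9).
If Entrant leads: Incumbent's best replies are Accommodate→Moderate, Fight→Soft; Entrant's induced payoffs 11, 9; outcome (Moderate, Accommodate), payoffs (5, 11).
Incumbent gets 10 moving first and 5 moving second, so Incumbent prefers to move first.

first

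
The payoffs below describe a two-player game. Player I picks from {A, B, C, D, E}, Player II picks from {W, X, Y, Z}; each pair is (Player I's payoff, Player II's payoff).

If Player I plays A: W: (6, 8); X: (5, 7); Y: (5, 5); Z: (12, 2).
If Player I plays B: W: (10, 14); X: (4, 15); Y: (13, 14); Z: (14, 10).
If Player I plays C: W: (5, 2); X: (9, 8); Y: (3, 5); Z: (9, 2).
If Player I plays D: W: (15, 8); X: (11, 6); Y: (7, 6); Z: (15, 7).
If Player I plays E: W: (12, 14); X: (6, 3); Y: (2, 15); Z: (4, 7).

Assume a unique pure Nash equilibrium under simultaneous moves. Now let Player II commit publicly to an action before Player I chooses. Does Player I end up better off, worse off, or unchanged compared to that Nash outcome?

Work backward from Player I's decision.
- W: BR = D, leader payoff 8.
- X: BR = D, leader payoff 6.
- Y: BR = B, leader payoff 14.
- Z: BR = D, leader payoff 7.
Maximizing over 8, 6, 14, 7, Player II chooses Y. Subgame-perfect outcome: (B, Y) with payoffs (13, 14).
Now find the simultaneous Nash equilibrium.
Player I's best replies: W→D; X→D; Y→B; Z→D.
Player II's best replies: A→W; B→X; C→X; D→W; E→Y.
Only (D, W) has each player best-responding; Nash payoffs (15, 8).
Player I earns 13 sequentially versus 15 at the Nash outcome: worse off.

worse off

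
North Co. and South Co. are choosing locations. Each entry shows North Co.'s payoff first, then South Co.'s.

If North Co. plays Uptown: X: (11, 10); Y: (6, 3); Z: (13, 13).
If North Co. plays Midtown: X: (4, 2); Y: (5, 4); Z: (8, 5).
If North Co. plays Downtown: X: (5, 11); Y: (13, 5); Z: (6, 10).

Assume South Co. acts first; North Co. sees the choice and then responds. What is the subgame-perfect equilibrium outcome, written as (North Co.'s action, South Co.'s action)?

(Uptown, Z)

Work backward from North Co.'s decision.
- X: BR = Uptown, leader payoff 10.
- Y: BR = Downtown, leader payoff 5.
- Z: BR = Uptown, leader payoff 13.
Maximizing over 10, 5, 13, South Co. chooses Z. Subgame-perfect outcome: (Uptown, Z) with payoffs (13, 13).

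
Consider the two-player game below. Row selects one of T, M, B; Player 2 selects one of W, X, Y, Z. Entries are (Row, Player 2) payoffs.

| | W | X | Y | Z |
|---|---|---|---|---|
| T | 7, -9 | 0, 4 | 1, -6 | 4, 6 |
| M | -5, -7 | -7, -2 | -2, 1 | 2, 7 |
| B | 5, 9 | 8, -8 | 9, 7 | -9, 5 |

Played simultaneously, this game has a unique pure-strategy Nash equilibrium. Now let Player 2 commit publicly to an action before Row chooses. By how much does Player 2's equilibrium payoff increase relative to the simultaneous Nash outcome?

1

Row best-responds to each possible Player 2 move:
- W: Row compares 7, -5, 5 and picks T; Player 2 would get -9.
- X: Row compares 0, -7, 8 and picks B; Player 2 would get -8.
- Y: Row compares 1, -2, 9 and picks B; Player 2 would get 7.
- Z: Row compares 4, 2, -9 and picks T; Player 2 would get 6.
Maximizing over -9, -8, 7, 6, Player 2 chooses Y. Subgame-perfect outcome: (B, Y) with payoffs (9, 7).
For the simultaneous game, intersect best replies.
Row's best replies: W→T; X→B; Y→B; Z→T.
Player 2's best replies: T→Z; M→Z; B→W.
The unique mutual best reply is (T, Z), giving (4, 6).
Player 2's commitment gain: 7 − 6 = 1.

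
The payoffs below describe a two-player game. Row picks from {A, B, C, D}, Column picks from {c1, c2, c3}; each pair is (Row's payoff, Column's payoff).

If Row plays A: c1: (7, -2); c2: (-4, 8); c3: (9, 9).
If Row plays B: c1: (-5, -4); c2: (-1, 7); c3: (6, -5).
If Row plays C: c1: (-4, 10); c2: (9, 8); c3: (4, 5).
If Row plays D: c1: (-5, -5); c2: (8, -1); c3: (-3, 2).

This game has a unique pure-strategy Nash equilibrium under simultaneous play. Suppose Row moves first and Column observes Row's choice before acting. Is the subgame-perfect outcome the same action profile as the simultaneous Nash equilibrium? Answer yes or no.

Solve by backward induction (Row leads).
- A: Column compares -2, 8, 9 and picks c3; Row would get 9.
- B: Column compares -4, 7, -5 and picks c2; Row would get -1.
- C: Column compares 10, 8, 5 and picks c1; Row would get -4.
- D: Column compares -5, -1, 2 and picks c3; Row would get -3.
Row's induced payoffs are 9, -1, -4, -3, so Row commits to A. Subgame-perfect outcome: (A, c3) with payoffs (9, 9).
Under simultaneous play:
Row's best replies: c1→A; c2→C; c3→A.
Column's best replies: A→c3; B→c2; C→c1; D→c3.
The unique mutual best reply is (A, c3), giving (9, 9).
Sequential outcome (A, c3) coincides with the Nash profile (A, c3).

yes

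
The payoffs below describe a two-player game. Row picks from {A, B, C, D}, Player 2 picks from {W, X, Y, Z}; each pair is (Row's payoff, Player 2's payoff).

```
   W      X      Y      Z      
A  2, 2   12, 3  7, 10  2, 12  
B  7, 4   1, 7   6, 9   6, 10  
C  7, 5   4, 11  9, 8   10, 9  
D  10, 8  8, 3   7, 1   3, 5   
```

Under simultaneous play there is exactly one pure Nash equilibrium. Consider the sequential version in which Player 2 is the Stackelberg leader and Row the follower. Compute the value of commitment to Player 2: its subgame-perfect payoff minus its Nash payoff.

Row best-responds to each possible Player 2 move:
- W: Row compares 2, 7, 7, 10 and picks D; Player 2 would get 8.
- X: Row compares 12, 1, 4, 8 and picks A; Player 2 would get 3.
- Y: Row compares 7, 6, 9, 7 and picks C; Player 2 would get 8.
- Z: Row compares 2, 6, 10, 3 and picks C; Player 2 would get 9.
Maximizing over 8, 3, 8, 9, Player 2 chooses Z. Subgame-perfect outcome: (C, Z) with payoffs (10, 9).
Under simultaneous play:
Row's best replies: W→D; X→A; Y→C; Z→C.
Player 2's best replies: A→Z; B→Z; C→X; D→W.
Only (D, W) has each player best-responding; Nash payoffs (10, 8).
Player 2's commitment gain: 9 − 8 = 1.

1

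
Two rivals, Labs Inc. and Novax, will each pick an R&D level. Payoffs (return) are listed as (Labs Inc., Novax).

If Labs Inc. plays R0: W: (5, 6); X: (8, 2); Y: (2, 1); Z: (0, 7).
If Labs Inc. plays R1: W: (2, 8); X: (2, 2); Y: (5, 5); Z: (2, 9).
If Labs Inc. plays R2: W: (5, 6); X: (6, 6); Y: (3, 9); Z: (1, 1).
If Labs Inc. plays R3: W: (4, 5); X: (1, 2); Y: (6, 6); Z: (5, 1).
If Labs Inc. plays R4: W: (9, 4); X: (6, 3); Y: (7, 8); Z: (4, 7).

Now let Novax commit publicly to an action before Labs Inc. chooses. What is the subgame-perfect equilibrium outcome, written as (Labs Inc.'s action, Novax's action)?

Backward induction with Novax moving first.
- W: Labs Inc. compares 5, 2, 5, 4, 9 and picks R4; Novax would get 4.
- X: Labs Inc. compares 8, 2, 6, 1, 6 and picks R0; Novax would get 2.
- Y: Labs Inc. compares 2, 5, 3, 6, 7 and picks R4; Novax would get 8.
- Z: Labs Inc. compares 0, 2, 1, 5, 4 and picks R3; Novax would get 1.
Among 4, 2, 8, 1, the best is 8 at Y. Subgame-perfect outcome: (R4, Y) with payoffs (7, 8).

(R4, Y)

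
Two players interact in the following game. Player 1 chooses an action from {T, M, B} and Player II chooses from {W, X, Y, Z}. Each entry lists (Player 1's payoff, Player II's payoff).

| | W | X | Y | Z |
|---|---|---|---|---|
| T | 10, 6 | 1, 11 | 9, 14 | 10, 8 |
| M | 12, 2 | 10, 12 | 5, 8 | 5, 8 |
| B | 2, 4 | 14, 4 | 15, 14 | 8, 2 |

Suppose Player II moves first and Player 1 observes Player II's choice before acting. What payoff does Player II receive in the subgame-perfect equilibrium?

14

Player 1 best-responds to each possible Player II move:
- W → Player 1 plays M (best of 10, 12, 2); Player II gets 2.
- X → Player 1 plays B (best of 1, 10, 14); Player II gets 4.
- Y → Player 1 plays B (best of 9, 5, 15); Player II gets 14.
- Z → Player 1 plays T (best of 10, 5, 8); Player II gets 8.
Among 2, 4, 14, 8, the best is 14 at Y. Subgame-perfect outcome: (B, Y) with payoffs (15, 14).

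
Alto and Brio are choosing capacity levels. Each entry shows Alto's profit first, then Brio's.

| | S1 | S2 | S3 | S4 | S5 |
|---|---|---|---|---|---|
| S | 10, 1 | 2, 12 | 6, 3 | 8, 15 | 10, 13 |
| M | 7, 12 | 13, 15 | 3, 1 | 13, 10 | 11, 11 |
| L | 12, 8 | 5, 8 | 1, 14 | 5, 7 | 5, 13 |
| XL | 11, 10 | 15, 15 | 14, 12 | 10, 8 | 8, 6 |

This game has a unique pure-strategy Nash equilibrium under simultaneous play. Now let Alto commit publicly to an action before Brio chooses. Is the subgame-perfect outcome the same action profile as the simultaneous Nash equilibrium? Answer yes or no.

Work backward from Brio's decision.
- S: BR = S4, leader payoff 8.
- M: BR = S2, leader payoff 13.
- L: BR = S3, leader payoff 1.
- XL: BR = S2, leader payoff 15.
Among 8, 13, 1, 15, the best is 15 at XL. Subgame-perfect outcome: (XL, S2) with payoffs (15, 15).
Now find the simultaneous Nash equilibrium.
Alto's best replies: S1→L; S2→XL; S3→XL; S4→M; S5→M.
Brio's best replies: S→S4; M→S2; L→S3; XL→S2.
The unique mutual best reply is (XL, S2), giving (15, 15).
Sequential outcome (XL, S2) coincides with the Nash profile (XL, S2).

yes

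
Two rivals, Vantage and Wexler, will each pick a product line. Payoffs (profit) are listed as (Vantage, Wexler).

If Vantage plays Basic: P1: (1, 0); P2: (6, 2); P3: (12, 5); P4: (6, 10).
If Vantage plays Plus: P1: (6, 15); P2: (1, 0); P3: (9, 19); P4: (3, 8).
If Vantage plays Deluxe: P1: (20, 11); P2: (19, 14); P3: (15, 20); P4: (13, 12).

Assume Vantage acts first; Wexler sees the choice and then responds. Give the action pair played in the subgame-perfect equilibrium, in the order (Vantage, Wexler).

(Deluxe, P3)

Solve by backward induction (Vantage leads).
- Basic: Wexler compares 0, 2, 5, 10 and picks P4; Vantage would get 6.
- Plus: Wexler compares 15, 0, 19, 8 and picks P3; Vantage would get 9.
- Deluxe: Wexler compares 11, 14, 20, 12 and picks P3; Vantage would get 15.
Vantage's induced payoffs are 6, 9, 15, so Vantage commits to Deluxe. Subgame-perfect outcome: (Deluxe, P3) with payoffs (15, 20).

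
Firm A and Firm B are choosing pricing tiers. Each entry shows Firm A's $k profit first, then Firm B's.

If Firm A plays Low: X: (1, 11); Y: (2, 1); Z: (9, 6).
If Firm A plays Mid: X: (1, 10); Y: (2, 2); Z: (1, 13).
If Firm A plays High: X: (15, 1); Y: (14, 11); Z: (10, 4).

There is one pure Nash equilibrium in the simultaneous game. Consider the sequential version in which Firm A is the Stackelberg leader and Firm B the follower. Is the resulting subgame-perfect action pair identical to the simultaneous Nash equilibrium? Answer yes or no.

yes

Firm B best-responds to each possible Firm A move:
- Low: BR = X, leader payoff 1.
- Mid: BR = Z, leader payoff 1.
- High: BR = Y, leader payoff 14.
Maximizing over 1, 1, 14, Firm A chooses High. Subgame-perfect outcome: (High, Y) with payoffs (14, 11).
Under simultaneous play:
Firm A's best replies: X→High; Y→High; Z→High.
Firm B's best replies: Low→X; Mid→Z; High→Y.
Only (High, Y) has each player best-responding; Nash payoffs (14, 11).
Sequential outcome (High, Y) coincides with the Nash profile (High, Y).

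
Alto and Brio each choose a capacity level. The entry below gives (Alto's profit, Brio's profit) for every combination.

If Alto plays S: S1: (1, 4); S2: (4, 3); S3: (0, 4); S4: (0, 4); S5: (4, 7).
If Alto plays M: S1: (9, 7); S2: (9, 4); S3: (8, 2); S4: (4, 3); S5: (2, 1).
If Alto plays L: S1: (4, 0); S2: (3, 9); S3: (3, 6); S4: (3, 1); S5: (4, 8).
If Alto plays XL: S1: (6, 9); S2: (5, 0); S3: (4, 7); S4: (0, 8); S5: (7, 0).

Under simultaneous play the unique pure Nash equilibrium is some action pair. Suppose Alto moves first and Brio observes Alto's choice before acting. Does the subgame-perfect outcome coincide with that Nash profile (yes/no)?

yes

Backward induction with Alto moving first.
- S: BR = S5, leader payoff 4.
- M: BR = S1, leader payoff 9.
- L: BR = S2, leader payoff 3.
- XL: BR = S1, leader payoff 6.
Among 4, 9, 3, 6, the best is 9 at M. Subgame-perfect outcome: (M, S1) with payoffs (9, 7).
Now find the simultaneous Nash equilibrium.
Alto's best replies: S1→M; S2→M; S3→M; S4→M; S5→XL.
Brio's best replies: S→S5; M→S1; L→S2; XL→S1.
The unique mutual best reply is (M, S1), giving (9, 7).
Sequential outcome (M, S1) coincides with the Nash profile (M, S1).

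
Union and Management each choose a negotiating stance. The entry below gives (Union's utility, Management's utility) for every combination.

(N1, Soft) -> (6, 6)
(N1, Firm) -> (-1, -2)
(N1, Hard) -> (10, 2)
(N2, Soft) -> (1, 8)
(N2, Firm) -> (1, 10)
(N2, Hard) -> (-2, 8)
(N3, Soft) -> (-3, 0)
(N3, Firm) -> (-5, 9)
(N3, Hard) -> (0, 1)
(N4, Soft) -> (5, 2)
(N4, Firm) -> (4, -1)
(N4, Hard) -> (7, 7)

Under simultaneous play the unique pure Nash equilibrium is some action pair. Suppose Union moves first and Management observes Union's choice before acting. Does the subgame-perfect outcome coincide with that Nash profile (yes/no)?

Management best-responds to each possible Union move:
- N1: BR = Soft, leader payoff 6.
- N2: BR = Firm, leader payoff 1.
- N3: BR = Firm, leader payoff -5.
- N4: BR = Hard, leader payoff 7.
Among 6, 1, -5, 7, the best is 7 at N4. Subgame-perfect outcome: (N4, Hard) with payoffs (7, 7).
For the simultaneous game, intersect best replies.
Union's best replies: Soft→N1; Firm→N4; Hard→N1.
Management's best replies: N1→Soft; N2→Firm; N3→Firm; N4→Hard.
The unique mutual best reply is (N1, Soft), giving (6, 6).
Sequential outcome (N4, Hard) differs from the Nash profile (N1, Soft).

no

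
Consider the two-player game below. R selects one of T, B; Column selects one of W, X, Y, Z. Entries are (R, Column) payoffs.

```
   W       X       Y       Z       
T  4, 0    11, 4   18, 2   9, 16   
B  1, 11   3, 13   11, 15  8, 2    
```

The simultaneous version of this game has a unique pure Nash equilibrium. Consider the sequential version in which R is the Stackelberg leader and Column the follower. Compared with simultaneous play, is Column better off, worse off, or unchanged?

Work backward from Column's decision.
- T → Column plays Z (best of 0, 4, 2, 16); R gets 9.
- B → Column plays Y (best of 11, 13, 15, 2); R gets 11.
Maximizing over 9, 11, R chooses B. Subgame-perfect outcome: (B, Y) with payoffs (11, 15).
Now find the simultaneous Nash equilibrium.
R's best replies: W→T; X→T; Y→T; Z→T.
Column's best replies: T→Z; B→Y.
Only (T, Z) has each player best-responding; Nash payoffs (9, 16).
Column earns 15 sequentially versus 16 at the Nash outcome: worse off.

worse off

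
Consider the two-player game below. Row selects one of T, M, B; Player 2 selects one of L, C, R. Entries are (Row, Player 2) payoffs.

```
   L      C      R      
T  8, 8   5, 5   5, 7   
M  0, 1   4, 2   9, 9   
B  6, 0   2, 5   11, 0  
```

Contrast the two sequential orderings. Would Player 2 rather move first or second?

If Row leads: Player 2's best replies are T→L, M→R, B→C; Row's induced payoffs 8, 9, 2; outcome (M, R), payoffs (9, 9).
If Player 2 leads: Row's best replies are L→T, C→T, R→B; Player 2's induced payoffs 8, 5, 0; outcome (T, L), payoffs (8, 8).
Player 2 gets 8 moving first and 9 moving second, so Player 2 prefers to move second.

second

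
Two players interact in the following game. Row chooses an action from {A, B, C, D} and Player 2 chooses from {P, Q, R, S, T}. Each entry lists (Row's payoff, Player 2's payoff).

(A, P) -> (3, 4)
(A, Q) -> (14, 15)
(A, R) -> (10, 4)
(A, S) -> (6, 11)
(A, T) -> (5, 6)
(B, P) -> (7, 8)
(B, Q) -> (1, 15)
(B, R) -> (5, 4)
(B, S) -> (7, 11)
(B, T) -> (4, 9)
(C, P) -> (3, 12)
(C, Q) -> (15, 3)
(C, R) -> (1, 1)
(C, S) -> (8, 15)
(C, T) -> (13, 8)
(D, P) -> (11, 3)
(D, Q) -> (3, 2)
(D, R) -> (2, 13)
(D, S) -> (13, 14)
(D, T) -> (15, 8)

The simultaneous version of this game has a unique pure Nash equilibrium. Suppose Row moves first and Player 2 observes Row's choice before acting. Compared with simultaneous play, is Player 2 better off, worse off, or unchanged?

Solve by backward induction (Row leads).
- A → Player 2 plays Q (best of 4, 15, 4, 11, 6); Row gets 14.
- B → Player 2 plays Q (best of 8, 15, 4, 11, 9); Row gets 1.
- C → Player 2 plays S (best of 12, 3, 1, 15, 8); Row gets 8.
- D → Player 2 plays S (best of 3, 2, 13, 14, 8); Row gets 13.
Row's induced payoffs are 14, 1, 8, 13, so Row commits to A. Subgame-perfect outcome: (A, Q) with payoffs (14, 15).
Now find the simultaneous Nash equilibrium.
Row's best replies: P→D; Q→C; R→A; S→D; T→D.
Player 2's best replies: A→Q; B→Q; C→S; D→S.
Only (D, S) has each player best-responding; Nash payoffs (13, 14).
Player 2 earns 15 sequentially versus 14 at the Nash outcome: better off.

better off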